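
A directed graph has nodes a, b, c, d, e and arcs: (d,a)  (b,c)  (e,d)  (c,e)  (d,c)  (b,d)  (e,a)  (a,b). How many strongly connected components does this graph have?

{a, b, c, d, e} are all mutually reachable — one SCC of size 5.
That gives 1 strongly connected component.

1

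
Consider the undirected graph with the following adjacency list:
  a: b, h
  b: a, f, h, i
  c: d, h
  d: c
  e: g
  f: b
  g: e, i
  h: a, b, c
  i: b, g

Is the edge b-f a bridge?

Yes

Removing b-f leaves no path between b and f: the component count goes from 1 to 2. So it is a bridge.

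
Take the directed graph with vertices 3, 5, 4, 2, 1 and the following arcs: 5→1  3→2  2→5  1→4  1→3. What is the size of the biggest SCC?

{1, 2, 3, 5} are all mutually reachable — one SCC of size 4.
{4} is an SCC by itself.
The largest has 4 vertices.

4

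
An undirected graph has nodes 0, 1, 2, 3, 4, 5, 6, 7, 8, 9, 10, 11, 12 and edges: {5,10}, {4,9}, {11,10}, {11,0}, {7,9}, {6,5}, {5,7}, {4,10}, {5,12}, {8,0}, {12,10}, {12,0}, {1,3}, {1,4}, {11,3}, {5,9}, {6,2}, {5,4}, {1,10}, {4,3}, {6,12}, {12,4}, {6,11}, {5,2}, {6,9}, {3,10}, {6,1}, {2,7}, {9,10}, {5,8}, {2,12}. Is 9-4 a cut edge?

No

After removing 9-4, the path 9-5-4 still connects them, so the edge is not a bridge.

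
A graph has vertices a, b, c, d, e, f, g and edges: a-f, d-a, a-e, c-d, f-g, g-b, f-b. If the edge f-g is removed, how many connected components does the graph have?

f and g are still connected via f-b-g, so the component count stays at 1.

1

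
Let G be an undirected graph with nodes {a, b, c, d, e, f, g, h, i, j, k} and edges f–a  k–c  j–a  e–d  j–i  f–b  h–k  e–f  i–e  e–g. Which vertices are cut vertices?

e, f, k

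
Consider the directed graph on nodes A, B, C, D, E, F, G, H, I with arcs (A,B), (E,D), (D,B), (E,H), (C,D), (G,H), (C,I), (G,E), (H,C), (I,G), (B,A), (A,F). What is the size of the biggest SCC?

5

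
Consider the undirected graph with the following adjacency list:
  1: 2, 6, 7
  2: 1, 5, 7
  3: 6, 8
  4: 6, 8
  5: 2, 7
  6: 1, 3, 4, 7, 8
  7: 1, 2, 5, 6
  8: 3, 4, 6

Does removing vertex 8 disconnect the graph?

Deleting 8 leaves 1 component (was 1) (its neighbors 3, 4, 6 remain connected to each other), so 8 is not a cut vertex.

No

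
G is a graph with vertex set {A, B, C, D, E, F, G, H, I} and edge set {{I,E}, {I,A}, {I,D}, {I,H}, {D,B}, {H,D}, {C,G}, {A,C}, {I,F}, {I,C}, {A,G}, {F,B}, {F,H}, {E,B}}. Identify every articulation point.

I

Removing I increases the component count from 1 to 2, so I is a cut vertex.
By contrast removing G leaves 1 component; it is not a cut vertex. No other vertex is a cut vertex either.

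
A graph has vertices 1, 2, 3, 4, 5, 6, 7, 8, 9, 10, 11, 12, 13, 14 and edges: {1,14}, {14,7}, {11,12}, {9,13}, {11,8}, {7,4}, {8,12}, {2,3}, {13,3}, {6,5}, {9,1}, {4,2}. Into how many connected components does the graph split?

10 is isolated — a component by itself.
Starting from 5 we can reach 5, 6. That is one component of size 2.
Starting from 8 we can reach 8, 11, 12. That is one component of size 3.
Starting from 1 we can reach 1, 2, 3, 4, 7, 9, 13, 14. That is one component of size 8.
Total: 4 components.

4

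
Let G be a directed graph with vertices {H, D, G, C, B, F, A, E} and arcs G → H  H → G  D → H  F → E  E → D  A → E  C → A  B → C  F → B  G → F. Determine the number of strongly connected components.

{A, B, C, D, E, F, G, H} are all mutually reachable — one SCC of size 8.
That gives 1 strongly connected component.

1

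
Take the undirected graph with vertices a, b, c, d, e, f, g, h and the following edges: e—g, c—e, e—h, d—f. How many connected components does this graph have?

4

b is isolated — a component by itself.
a is isolated — a component by itself.
Starting from d we can reach d, f. That is one component of size 2.
Starting from c we can reach c, e, g, h. That is one component of size 4.
Total: 4 components.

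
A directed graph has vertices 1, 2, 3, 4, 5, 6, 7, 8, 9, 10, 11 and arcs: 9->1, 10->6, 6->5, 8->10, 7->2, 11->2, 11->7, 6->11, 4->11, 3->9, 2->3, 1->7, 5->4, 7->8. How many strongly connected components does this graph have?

1

{1, 2, 3, 4, 5, 6, 7, 8, 9, 10, 11} are all mutually reachable — one SCC of size 11.
That gives 1 strongly connected component.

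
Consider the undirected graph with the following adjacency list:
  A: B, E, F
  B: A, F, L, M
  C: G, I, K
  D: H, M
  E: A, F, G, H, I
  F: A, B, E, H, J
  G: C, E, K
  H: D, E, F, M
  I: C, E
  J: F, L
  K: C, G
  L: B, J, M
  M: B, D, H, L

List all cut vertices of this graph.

E

Removing E increases the component count from 1 to 2, so E is a cut vertex.
By contrast removing C leaves 1 component; it is not a cut vertex. No other vertex is a cut vertex either.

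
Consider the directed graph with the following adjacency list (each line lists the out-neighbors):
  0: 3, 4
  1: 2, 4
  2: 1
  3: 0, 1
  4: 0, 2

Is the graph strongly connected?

Yes

From 0 we can reach every vertex (0, 1, 2, 3, 4), and every vertex can reach 0 (0, 1, 2, 3, 4). So the whole graph is one strongly connected component.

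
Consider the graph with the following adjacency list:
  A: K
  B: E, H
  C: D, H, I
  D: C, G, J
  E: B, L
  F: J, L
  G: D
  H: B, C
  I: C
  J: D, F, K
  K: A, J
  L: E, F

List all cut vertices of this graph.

Removing C increases the component count from 1 to 2, so C is a cut vertex.
Removing D increases the component count from 1 to 2, so D is a cut vertex.
Removing J increases the component count from 1 to 2, so J is a cut vertex.
Likewise K is a cut vertex.
By contrast removing A leaves 1 component; it is not a cut vertex. No other vertex is a cut vertex either.

C, D, J, K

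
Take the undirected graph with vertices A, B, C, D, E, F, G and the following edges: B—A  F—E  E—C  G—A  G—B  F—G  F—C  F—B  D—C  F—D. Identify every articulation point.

Removing F increases the component count from 1 to 2, so F is a cut vertex.
By contrast removing B leaves 1 component; it is not a cut vertex. No other vertex is a cut vertex either.

F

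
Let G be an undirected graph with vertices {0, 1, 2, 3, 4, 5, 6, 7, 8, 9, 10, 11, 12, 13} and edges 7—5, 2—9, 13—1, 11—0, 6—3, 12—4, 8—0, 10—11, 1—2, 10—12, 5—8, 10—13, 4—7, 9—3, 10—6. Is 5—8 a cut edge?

No

After removing 5—8, the path 5-7-4-12-10-11-0-8 still connects them, so the edge is not a bridge.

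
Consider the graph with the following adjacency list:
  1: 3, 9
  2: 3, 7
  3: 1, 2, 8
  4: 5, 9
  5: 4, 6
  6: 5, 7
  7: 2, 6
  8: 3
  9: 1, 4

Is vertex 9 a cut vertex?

Deleting 9 leaves 1 component (was 1) (its neighbors 1, 4 remain connected to each other), so 9 is not a cut vertex.

No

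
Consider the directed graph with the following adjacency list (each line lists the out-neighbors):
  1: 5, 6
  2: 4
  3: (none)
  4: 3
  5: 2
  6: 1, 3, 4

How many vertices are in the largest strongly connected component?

2

{1, 6} are all mutually reachable — one SCC of size 2.
{5} is an SCC by itself.
{3} is an SCC by itself.
{2} is an SCC by itself.
{4} is an SCC by itself.
The largest has 2 vertices.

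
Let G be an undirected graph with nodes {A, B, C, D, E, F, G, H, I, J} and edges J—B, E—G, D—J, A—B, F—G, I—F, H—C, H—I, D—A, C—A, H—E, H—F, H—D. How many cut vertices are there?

Removing H increases the component count from 1 to 2, so H is a cut vertex.
By contrast removing D leaves 1 component; it is not a cut vertex. No other vertex is a cut vertex either.

1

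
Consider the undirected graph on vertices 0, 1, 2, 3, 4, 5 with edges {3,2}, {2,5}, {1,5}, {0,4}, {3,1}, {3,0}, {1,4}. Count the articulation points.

Removing 4, for instance, still leaves 1 component. No single vertex removal increases the component count — the graph has no articulation points.

0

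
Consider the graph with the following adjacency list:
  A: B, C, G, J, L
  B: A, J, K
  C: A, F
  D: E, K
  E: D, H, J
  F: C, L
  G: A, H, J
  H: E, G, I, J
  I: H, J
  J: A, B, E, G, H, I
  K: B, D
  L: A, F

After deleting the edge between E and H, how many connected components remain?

E and H are still connected via E-J-H, so the component count stays at 1.

1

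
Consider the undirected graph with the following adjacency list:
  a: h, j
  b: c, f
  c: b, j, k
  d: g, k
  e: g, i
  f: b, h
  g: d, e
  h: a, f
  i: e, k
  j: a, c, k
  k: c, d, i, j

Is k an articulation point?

Yes

Deleting k raises the number of components from 1 to 2, so k is a cut vertex.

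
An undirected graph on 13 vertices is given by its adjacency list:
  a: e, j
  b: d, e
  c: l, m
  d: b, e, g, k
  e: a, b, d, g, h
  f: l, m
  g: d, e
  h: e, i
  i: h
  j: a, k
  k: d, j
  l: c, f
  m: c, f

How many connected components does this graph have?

Starting from c we can reach c, f, l, m. That is one component of size 4.
Starting from a we can reach a, b, d, e, g, h, i, j, k. That is one component of size 9.
Total: 2 components.

2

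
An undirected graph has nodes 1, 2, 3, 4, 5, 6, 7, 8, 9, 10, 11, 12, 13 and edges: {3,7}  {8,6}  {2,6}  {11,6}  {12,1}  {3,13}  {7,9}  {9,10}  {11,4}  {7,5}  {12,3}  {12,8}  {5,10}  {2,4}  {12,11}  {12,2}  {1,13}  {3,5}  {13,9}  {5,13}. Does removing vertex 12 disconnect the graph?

Deleting 12 raises the number of components from 1 to 2, so 12 is a cut vertex.

Yes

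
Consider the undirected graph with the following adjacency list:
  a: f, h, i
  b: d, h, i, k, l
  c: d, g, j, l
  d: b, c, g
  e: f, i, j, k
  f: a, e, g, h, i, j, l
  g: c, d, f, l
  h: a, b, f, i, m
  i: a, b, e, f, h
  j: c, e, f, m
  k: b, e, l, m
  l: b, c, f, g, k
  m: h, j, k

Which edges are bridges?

none

The edges on the cycle c-d-g-c are not bridges since each lies on that cycle.
Every edge lies on some cycle, so there are no bridges.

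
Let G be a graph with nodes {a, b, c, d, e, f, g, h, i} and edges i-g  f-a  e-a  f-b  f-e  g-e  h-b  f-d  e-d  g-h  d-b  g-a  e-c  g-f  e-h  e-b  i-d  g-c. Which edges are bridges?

The edges on the cycle i-g-f-d-i are not bridges since each lies on that cycle.
Every edge lies on some cycle, so there are no bridges.

none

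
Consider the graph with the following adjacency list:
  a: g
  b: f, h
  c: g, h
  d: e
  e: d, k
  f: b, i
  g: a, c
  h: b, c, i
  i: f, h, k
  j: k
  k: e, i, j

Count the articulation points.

6

Removing c increases the component count from 1 to 2, so c is a cut vertex.
Removing e increases the component count from 1 to 2, so e is a cut vertex.
Removing g increases the component count from 1 to 2, so g is a cut vertex.
Likewise h, i, k are cut vertices.
By contrast removing a leaves 1 component; it is not a cut vertex. No other vertex is a cut vertex either.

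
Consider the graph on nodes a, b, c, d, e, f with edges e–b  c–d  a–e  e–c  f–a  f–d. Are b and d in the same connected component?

Yes

From b we can reach a, b, c, d, e, f, which includes d.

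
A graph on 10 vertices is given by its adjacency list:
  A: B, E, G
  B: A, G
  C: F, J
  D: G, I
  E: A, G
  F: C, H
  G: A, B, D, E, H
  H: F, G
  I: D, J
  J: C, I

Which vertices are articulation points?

Removing G increases the component count from 1 to 2, so G is a cut vertex.
By contrast removing B leaves 1 component; it is not a cut vertex. No other vertex is a cut vertex either.

G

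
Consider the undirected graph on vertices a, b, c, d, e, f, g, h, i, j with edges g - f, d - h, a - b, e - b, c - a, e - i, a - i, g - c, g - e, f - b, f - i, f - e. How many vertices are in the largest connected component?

7

j is isolated — a component by itself.
Starting from d we can reach d, h. That is one component of size 2.
Starting from a we can reach a, b, c, e, f, g, i. That is one component of size 7.
The largest has 7 vertices.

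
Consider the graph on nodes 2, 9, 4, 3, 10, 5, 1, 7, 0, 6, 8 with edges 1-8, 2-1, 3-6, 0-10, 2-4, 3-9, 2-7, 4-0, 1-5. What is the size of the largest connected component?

8

Starting from 3 we can reach 3, 6, 9. That is one component of size 3.
Starting from 0 we can reach 0, 1, 2, 4, 5, 7, 8, 10. That is one component of size 8.
The largest has 8 vertices.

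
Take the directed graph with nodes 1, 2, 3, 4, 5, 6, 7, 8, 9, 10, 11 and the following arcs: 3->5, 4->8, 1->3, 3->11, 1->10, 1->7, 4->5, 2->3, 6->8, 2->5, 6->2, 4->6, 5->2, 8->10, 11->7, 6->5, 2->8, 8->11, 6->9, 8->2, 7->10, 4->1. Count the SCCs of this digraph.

8

{2, 3, 5, 8} are all mutually reachable — one SCC of size 4.
{1} is an SCC by itself.
{11} is an SCC by itself.
{7} is an SCC by itself.
{9} is an SCC by itself.
(and 3 more singleton SCCs)
That gives 8 strongly connected components.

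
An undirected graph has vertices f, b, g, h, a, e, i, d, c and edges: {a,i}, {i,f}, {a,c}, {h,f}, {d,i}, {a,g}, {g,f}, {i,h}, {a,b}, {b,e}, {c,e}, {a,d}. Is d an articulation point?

No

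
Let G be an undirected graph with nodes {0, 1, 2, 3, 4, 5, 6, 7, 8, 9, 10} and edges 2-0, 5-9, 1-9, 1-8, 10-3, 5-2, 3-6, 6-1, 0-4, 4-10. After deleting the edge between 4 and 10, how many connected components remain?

4 and 10 are still connected via 4-0-2-5-9-1-6-3-10, so the component count stays at 2.

2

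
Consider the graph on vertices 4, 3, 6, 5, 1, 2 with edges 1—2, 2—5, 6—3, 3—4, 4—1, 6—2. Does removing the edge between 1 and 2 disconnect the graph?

No

After removing 1—2, the path 1-4-3-6-2 still connects them, so the edge is not a bridge.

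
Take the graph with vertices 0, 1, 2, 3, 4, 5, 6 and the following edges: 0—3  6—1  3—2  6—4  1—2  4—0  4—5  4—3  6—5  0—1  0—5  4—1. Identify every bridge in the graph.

none

The edges on the cycle 4-0-5-4 are not bridges since each lies on that cycle.
Every edge lies on some cycle, so there are no bridges.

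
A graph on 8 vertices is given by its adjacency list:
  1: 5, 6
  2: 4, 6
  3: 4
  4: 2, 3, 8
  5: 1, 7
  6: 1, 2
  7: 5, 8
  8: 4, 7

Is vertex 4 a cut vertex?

Deleting 4 raises the number of components from 1 to 2, so 4 is a cut vertex.

Yes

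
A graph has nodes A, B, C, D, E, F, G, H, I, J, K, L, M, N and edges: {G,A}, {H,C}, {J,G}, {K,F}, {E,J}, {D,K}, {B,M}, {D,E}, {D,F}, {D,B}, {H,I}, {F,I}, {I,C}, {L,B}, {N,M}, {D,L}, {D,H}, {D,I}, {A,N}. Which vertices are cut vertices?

Removing D increases the component count from 1 to 2, so D is a cut vertex.
By contrast removing A leaves 1 component; it is not a cut vertex. No other vertex is a cut vertex either.

D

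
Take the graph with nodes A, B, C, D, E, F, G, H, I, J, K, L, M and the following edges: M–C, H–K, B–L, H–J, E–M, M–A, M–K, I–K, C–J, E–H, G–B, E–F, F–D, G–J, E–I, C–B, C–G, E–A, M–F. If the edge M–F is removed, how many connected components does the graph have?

1

M and F are still connected via M-E-F, so the component count stays at 1.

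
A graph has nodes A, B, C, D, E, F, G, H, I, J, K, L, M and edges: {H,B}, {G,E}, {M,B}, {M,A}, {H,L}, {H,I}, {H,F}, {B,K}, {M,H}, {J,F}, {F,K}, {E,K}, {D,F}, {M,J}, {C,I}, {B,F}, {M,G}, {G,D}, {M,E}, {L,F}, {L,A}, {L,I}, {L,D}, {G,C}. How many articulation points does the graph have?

0

Removing L, for instance, still leaves 1 component. No single vertex removal increases the component count — the graph has no articulation points.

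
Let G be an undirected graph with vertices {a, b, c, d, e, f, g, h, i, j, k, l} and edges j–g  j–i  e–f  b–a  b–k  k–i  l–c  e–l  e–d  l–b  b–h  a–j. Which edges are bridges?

b-h, b-l, c-l, d-e, e-f, e-l, g-j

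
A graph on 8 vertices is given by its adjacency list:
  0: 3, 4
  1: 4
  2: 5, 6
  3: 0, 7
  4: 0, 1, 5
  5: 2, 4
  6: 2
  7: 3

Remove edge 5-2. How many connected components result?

Before removal there is 1 component.
5-2 is a bridge — removing it separates 5's side from 2's side.
After removal: 2 components.

2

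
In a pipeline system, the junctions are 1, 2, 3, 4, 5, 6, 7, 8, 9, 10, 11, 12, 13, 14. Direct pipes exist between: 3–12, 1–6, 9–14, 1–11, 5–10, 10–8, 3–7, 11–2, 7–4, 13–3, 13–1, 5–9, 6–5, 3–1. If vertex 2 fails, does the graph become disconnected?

Deleting 2 leaves 1 component (was 1), so 2 is not a cut vertex.

No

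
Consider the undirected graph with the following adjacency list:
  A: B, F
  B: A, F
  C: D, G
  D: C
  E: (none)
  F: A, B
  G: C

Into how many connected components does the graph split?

3

E is isolated — a component by itself.
Starting from C we can reach C, D, G. That is one component of size 3.
Starting from A we can reach A, B, F. That is one component of size 3.
Total: 3 components.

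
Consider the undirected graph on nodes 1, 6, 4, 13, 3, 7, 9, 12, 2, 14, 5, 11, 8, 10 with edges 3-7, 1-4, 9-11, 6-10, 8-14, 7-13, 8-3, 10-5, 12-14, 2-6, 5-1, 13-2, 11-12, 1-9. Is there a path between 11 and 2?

Yes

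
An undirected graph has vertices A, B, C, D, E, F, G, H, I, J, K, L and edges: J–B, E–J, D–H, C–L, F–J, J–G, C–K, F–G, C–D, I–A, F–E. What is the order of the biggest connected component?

5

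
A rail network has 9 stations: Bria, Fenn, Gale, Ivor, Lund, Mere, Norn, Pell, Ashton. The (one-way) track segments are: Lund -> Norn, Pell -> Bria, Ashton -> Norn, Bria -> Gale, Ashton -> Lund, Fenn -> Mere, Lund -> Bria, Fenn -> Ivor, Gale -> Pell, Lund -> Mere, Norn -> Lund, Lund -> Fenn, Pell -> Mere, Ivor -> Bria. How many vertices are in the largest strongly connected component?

3

{Bria, Gale, Pell} are all mutually reachable — one SCC of size 3.
{Lund, Norn} are all mutually reachable — one SCC of size 2.
{Mere} is an SCC by itself.
{Ashton} is an SCC by itself.
{Fenn} is an SCC by itself.
(and 1 more singleton SCC)
The largest has 3 vertices.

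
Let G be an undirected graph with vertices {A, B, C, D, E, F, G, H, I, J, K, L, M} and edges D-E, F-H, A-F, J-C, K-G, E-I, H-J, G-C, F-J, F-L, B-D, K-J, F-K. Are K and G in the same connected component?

Yes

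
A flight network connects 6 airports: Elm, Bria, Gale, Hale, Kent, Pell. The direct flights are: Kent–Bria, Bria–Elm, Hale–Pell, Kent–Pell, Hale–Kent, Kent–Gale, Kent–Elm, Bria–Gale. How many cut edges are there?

0

The edges on the cycle Kent-Bria-Elm-Kent are not bridges since each lies on that cycle.
Every edge lies on some cycle, so there are no bridges.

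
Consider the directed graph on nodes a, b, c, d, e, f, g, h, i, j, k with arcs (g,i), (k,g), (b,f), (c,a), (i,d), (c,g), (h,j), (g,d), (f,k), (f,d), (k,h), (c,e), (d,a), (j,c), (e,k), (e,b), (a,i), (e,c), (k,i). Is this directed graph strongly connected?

No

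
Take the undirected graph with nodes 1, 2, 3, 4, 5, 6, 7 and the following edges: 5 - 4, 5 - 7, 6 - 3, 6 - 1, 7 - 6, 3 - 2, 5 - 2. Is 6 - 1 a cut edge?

Yes

Removing 6 - 1 leaves no path between 6 and 1: the component count goes from 1 to 2. So it is a bridge.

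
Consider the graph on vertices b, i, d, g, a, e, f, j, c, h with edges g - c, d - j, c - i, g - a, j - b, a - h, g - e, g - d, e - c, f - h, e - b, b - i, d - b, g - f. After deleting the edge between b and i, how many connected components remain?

1

b and i are still connected via b-e-c-i, so the component count stays at 1.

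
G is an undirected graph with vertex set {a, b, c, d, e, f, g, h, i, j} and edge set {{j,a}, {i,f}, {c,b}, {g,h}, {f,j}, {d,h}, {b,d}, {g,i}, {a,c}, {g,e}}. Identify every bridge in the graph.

The edges on the cycle g-i-f-j-a-c-b-d-h-g are not bridges since each lies on that cycle.
But removing g–e disconnects g from e — this is a bridge.

e-g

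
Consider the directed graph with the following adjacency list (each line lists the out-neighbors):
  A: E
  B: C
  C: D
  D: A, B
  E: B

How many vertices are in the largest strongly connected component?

5

{A, B, C, D, E} are all mutually reachable — one SCC of size 5.
The largest has 5 vertices.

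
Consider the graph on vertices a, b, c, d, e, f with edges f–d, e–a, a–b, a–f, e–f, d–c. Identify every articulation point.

Removing a increases the component count from 1 to 2, so a is a cut vertex.
Removing d increases the component count from 1 to 2, so d is a cut vertex.
Removing f increases the component count from 1 to 2, so f is a cut vertex.
By contrast removing b leaves 1 component; it is not a cut vertex. No other vertex is a cut vertex either.

a, d, f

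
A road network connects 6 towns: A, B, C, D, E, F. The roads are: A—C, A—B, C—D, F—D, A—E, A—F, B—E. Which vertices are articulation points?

A

Removing A increases the component count from 1 to 2, so A is a cut vertex.
By contrast removing D leaves 1 component; it is not a cut vertex. No other vertex is a cut vertex either.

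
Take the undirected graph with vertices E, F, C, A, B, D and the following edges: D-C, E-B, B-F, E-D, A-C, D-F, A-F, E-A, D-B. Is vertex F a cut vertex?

No

Deleting F leaves 1 component (was 1) (its neighbors A, B, D remain connected to each other), so F is not a cut vertex.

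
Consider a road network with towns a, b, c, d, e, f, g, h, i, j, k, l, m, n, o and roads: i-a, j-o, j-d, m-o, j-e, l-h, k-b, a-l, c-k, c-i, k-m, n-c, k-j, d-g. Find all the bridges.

a-i, a-l, b-k, c-i, c-k, c-n, d-g, d-j, e-j, h-l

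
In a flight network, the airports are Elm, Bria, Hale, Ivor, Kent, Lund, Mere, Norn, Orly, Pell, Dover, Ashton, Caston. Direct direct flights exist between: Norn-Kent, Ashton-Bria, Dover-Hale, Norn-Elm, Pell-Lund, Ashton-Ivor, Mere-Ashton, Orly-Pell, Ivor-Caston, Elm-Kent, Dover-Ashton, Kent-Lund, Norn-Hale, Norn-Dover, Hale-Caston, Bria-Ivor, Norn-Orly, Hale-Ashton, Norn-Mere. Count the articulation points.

1

Removing Norn increases the component count from 1 to 2, so Norn is a cut vertex.
By contrast removing Pell leaves 1 component; it is not a cut vertex. No other vertex is a cut vertex either.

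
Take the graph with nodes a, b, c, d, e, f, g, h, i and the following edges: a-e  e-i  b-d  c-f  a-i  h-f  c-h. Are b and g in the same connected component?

The component containing b is {b, d}, and g is not in it.

No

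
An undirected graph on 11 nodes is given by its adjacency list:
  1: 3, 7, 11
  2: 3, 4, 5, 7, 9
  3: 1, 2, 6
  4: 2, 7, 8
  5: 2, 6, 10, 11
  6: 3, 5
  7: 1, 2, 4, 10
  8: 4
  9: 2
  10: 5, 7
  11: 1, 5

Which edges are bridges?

2-9, 4-8

The edges on the cycle 7-2-4-7 are not bridges since each lies on that cycle.
But removing 4-8 disconnects 4 from 8; removing 2-9 disconnects 2 from 9 — these are bridges.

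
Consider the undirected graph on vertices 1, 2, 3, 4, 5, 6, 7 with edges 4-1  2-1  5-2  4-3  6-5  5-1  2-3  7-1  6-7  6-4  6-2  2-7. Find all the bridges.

none

The edges on the cycle 6-5-2-3-4-6 are not bridges since each lies on that cycle.
Every edge lies on some cycle, so there are no bridges.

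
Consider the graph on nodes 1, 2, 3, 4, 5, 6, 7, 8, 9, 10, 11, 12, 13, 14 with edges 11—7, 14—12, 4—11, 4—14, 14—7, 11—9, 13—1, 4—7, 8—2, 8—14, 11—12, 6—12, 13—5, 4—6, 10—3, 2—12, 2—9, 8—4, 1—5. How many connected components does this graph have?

Starting from 3 we can reach 3, 10. That is one component of size 2.
Starting from 1 we can reach 1, 5, 13. That is one component of size 3.
Starting from 2 we can reach 2, 4, 6, 7, 8, 9, 11, 12, 14. That is one component of size 9.
Total: 3 components.

3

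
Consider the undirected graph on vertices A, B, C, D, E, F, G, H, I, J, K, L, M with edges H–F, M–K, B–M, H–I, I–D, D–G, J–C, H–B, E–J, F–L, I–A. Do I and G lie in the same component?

From I we can reach A, B, D, F, G, H, I, K, L, M, which includes G.

Yes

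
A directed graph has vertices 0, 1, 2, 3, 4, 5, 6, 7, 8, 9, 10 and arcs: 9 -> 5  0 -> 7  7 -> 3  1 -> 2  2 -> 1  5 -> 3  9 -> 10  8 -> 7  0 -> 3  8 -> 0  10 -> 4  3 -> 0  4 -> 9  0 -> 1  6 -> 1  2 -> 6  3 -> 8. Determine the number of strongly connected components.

4

{0, 3, 7, 8} are all mutually reachable — one SCC of size 4.
{4, 9, 10} are all mutually reachable — one SCC of size 3.
{1, 2, 6} are all mutually reachable — one SCC of size 3.
{5} is an SCC by itself.
That gives 4 strongly connected components.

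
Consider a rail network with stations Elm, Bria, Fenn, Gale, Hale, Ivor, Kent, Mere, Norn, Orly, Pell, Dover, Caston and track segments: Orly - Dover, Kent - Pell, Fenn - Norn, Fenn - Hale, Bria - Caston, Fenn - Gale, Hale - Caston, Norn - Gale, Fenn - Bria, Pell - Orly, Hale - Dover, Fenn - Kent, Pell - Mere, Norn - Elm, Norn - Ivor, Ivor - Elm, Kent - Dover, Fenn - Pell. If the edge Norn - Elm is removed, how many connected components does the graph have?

Norn and Elm are still connected via Norn-Ivor-Elm, so the component count stays at 1.

1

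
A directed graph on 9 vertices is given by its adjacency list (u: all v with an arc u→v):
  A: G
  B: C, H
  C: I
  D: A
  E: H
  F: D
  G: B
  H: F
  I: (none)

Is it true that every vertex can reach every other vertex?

There is no directed path from F to E, so the graph is not strongly connected.

No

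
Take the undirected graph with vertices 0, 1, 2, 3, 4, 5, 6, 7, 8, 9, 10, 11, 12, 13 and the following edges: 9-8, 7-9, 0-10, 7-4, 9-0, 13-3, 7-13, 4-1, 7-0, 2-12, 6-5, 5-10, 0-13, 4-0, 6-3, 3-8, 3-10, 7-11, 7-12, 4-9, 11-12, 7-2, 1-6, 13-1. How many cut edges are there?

The edges on the cycle 7-4-1-6-5-10-0-7 are not bridges since each lies on that cycle.
Every edge lies on some cycle, so there are no bridges.

0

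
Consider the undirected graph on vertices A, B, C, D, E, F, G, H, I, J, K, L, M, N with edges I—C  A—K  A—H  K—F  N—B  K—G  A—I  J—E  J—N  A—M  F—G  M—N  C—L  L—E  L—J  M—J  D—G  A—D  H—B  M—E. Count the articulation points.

Removing A increases the component count from 1 to 2, so A is a cut vertex.
By contrast removing H leaves 1 component; it is not a cut vertex. No other vertex is a cut vertex either.

1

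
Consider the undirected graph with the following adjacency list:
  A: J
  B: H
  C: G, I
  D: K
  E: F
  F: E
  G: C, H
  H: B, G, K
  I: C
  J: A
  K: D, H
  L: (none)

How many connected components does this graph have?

4

L is isolated — a component by itself.
Starting from A we can reach A, J. That is one component of size 2.
Starting from E we can reach E, F. That is one component of size 2.
Starting from B we can reach B, C, D, G, H, I, K. That is one component of size 7.
Total: 4 components.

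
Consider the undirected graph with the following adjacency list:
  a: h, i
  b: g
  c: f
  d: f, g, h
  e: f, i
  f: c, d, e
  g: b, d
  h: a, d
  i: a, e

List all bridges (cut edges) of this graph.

b-g, c-f, d-g

The edges on the cycle d-h-a-i-e-f-d are not bridges since each lies on that cycle.
But removing c-f disconnects c from f; removing g-b disconnects g from b; removing d-g disconnects d from g — these are bridges.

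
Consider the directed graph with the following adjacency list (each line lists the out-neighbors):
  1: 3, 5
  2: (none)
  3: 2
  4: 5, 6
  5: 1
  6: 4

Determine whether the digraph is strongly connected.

No

There is no directed path from 2 to 1, so the graph is not strongly connected.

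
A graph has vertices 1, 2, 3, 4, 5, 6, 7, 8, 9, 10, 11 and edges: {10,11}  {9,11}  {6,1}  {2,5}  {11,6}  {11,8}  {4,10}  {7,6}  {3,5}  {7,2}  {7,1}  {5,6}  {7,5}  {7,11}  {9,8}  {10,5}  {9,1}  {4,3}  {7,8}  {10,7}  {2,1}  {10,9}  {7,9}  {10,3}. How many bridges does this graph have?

0

The edges on the cycle 7-2-5-6-7 are not bridges since each lies on that cycle.
Every edge lies on some cycle, so there are no bridges.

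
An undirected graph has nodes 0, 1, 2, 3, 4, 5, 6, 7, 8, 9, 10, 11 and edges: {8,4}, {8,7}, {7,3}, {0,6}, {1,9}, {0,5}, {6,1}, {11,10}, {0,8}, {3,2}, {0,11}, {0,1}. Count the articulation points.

Removing 0 increases the component count from 1 to 4, so 0 is a cut vertex.
Removing 1 increases the component count from 1 to 2, so 1 is a cut vertex.
Removing 3 increases the component count from 1 to 2, so 3 is a cut vertex.
Likewise 7, 8, 11 are cut vertices.
By contrast removing 5 leaves 1 component; it is not a cut vertex. No other vertex is a cut vertex either.

6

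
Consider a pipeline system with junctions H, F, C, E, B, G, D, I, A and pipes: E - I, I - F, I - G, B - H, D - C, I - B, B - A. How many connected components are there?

2

Starting from C we can reach C, D. That is one component of size 2.
Starting from A we can reach A, B, E, F, G, H, I. That is one component of size 7.
Total: 2 components.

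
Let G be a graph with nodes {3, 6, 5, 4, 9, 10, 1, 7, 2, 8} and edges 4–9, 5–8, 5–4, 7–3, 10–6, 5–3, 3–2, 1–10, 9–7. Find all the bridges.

1-10, 10-6, 2-3, 5-8

The edges on the cycle 5-4-9-7-3-5 are not bridges since each lies on that cycle.
But removing 3–2 disconnects 3 from 2; removing 10–6 disconnects 10 from 6; removing 5–8 disconnects 5 from 8; removing 10–1 disconnects 10 from 1 — these are bridges.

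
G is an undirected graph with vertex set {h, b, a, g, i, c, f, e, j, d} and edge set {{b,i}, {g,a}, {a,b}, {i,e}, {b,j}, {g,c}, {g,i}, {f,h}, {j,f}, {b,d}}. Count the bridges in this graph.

The edges on the cycle g-a-b-i-g are not bridges since each lies on that cycle.
But removing b - d disconnects b from d; removing f - h disconnects f from h; removing b - j disconnects b from j; removing i - e disconnects i from e — these are bridges.
In total 6 edges are bridges.

6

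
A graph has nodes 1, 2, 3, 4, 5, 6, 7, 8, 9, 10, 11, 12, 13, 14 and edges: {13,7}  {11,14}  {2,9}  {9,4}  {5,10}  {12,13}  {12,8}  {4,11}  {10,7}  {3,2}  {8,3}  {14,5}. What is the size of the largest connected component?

12

1 is isolated — a component by itself.
6 is isolated — a component by itself.
Starting from 2 we can reach 2, 3, 4, 5, 7, 8, 9, 10, 11, 12, 13, 14. That is one component of size 12.
The largest has 12 vertices.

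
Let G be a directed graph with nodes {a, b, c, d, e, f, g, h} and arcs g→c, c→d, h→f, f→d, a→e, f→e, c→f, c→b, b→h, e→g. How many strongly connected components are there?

3

{b, c, e, f, g, h} are all mutually reachable — one SCC of size 6.
{d} is an SCC by itself.
{a} is an SCC by itself.
That gives 3 strongly connected components.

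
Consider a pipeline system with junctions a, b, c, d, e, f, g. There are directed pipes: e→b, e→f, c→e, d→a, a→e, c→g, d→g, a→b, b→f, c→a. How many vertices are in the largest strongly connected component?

{a} is an SCC by itself.
{f} is an SCC by itself.
{b} is an SCC by itself.
{g} is an SCC by itself.
{e} is an SCC by itself.
(and 2 more singleton SCCs)
The largest has 1 vertex.

1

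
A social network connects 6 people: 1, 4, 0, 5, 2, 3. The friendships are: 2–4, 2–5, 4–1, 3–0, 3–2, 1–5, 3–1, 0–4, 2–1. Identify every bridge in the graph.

none

The edges on the cycle 3-2-1-4-0-3 are not bridges since each lies on that cycle.
Every edge lies on some cycle, so there are no bridges.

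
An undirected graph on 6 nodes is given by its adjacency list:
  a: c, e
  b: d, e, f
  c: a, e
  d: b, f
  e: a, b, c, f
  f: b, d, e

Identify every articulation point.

e

Removing e increases the component count from 1 to 2, so e is a cut vertex.
By contrast removing c leaves 1 component; it is not a cut vertex. No other vertex is a cut vertex either.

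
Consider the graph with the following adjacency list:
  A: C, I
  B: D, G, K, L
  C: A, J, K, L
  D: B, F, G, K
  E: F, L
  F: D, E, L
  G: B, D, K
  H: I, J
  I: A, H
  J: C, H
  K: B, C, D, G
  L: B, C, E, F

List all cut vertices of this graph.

Removing C increases the component count from 1 to 2, so C is a cut vertex.
By contrast removing G leaves 1 component; it is not a cut vertex. No other vertex is a cut vertex either.

C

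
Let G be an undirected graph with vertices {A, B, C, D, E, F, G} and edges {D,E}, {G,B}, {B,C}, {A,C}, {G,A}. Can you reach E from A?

The component containing A is {A, B, C, G}, and E is not in it.

No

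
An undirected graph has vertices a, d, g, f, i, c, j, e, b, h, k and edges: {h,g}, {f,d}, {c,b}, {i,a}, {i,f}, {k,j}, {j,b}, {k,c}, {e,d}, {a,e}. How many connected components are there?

3

Starting from g we can reach g, h. That is one component of size 2.
Starting from b we can reach b, c, j, k. That is one component of size 4.
Starting from a we can reach a, d, e, f, i. That is one component of size 5.
Total: 3 components.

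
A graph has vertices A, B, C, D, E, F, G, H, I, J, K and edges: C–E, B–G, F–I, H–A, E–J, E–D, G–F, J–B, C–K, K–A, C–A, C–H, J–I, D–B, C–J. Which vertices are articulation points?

C

Removing C increases the component count from 1 to 2, so C is a cut vertex.
By contrast removing G leaves 1 component; it is not a cut vertex. No other vertex is a cut vertex either.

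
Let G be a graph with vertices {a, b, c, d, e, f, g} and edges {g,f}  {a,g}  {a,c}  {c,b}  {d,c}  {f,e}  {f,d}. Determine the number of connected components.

Starting from a we can reach a, b, c, d, e, f, g. That is one component of size 7.
Total: 1 component.

1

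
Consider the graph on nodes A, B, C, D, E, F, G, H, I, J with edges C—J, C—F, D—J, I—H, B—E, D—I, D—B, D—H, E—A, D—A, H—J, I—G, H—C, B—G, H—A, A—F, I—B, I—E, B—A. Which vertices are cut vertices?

Removing I, for instance, still leaves 1 component. No single vertex removal increases the component count — the graph has no articulation points.

none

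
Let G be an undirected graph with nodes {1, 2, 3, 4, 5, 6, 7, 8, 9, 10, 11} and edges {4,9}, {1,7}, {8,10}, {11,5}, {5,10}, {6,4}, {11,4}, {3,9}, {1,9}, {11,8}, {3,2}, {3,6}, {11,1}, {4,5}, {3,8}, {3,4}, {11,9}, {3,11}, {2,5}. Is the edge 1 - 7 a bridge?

Yes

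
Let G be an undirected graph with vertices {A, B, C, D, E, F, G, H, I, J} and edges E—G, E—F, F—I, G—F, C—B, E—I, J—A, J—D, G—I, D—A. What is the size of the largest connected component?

4

H is isolated — a component by itself.
Starting from B we can reach B, C. That is one component of size 2.
Starting from A we can reach A, D, J. That is one component of size 3.
Starting from E we can reach E, F, G, I. That is one component of size 4.
The largest has 4 vertices.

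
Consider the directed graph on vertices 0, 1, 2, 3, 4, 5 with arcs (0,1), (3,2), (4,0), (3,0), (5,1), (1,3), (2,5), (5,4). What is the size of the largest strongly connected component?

6

{0, 1, 2, 3, 4, 5} are all mutually reachable — one SCC of size 6.
The largest has 6 vertices.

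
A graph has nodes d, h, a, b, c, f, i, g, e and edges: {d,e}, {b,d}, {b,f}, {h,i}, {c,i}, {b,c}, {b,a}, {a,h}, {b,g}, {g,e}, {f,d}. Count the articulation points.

1

Removing b increases the component count from 1 to 2, so b is a cut vertex.
By contrast removing c leaves 1 component; it is not a cut vertex. No other vertex is a cut vertex either.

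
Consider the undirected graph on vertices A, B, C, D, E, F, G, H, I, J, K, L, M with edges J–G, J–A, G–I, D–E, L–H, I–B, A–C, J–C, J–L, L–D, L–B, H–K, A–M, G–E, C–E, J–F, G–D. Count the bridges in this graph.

The edges on the cycle J-A-C-J are not bridges since each lies on that cycle.
But removing H–K disconnects H from K; removing A–M disconnects A from M; removing F–J disconnects F from J; removing H–L disconnects H from L — these are bridges.
That makes 4 bridges.

4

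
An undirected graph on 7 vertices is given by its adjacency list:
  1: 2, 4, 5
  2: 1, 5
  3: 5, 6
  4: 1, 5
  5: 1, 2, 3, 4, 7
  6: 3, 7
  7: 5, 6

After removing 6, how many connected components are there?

With 6 gone, the remaining components are: {1, 2, 3, 4, 5, 7}.
That is 1 component.

1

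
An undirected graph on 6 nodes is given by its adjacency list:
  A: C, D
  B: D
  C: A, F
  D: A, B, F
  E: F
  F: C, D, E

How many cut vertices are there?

2

Removing D increases the component count from 1 to 2, so D is a cut vertex.
Removing F increases the component count from 1 to 2, so F is a cut vertex.
By contrast removing A leaves 1 component; it is not a cut vertex. No other vertex is a cut vertex either.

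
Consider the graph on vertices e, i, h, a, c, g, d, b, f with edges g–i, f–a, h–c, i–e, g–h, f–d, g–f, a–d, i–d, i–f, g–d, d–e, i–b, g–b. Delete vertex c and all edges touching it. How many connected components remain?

With c gone, the remaining components are: {a, b, d, e, f, g, h, i}.
That is 1 component.

1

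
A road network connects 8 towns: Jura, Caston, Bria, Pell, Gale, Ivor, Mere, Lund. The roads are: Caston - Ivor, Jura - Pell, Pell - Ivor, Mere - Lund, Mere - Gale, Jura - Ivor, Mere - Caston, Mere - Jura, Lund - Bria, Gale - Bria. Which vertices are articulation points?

Mere

Removing Mere increases the component count from 1 to 2, so Mere is a cut vertex.
By contrast removing Pell leaves 1 component; it is not a cut vertex. No other vertex is a cut vertex either.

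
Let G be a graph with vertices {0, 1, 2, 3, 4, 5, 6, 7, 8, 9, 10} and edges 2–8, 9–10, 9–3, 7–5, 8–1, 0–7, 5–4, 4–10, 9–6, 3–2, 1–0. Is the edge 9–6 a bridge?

Yes

Removing 9–6 leaves no path between 9 and 6: the component count goes from 1 to 2. So it is a bridge.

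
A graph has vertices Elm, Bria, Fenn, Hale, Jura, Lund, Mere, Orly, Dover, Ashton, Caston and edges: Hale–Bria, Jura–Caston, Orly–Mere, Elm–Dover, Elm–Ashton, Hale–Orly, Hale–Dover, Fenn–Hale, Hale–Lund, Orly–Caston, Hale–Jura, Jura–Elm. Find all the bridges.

The edges on the cycle Hale-Jura-Caston-Orly-Hale are not bridges since each lies on that cycle.
But removing Hale–Lund disconnects Hale from Lund; removing Mere–Orly disconnects Mere from Orly; removing Hale–Fenn disconnects Hale from Fenn; removing Elm–Ashton disconnects Elm from Ashton — these are bridges.
In total 5 edges are bridges.

Ashton-Elm, Bria-Hale, Fenn-Hale, Hale-Lund, Mere-Orly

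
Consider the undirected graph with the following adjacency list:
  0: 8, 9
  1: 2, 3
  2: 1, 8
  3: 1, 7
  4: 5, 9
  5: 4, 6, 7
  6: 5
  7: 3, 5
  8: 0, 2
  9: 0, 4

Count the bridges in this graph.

1

The edges on the cycle 2-8-0-9-4-5-7-3-1-2 are not bridges since each lies on that cycle.
But removing 6-5 disconnects 6 from 5 — this is a bridge.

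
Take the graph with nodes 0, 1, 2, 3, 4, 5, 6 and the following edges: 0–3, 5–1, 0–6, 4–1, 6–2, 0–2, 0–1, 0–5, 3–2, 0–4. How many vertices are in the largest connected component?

Starting from 0 we can reach 0, 1, 2, 3, 4, 5, 6. That is one component of size 7.
The largest has 7 vertices.

7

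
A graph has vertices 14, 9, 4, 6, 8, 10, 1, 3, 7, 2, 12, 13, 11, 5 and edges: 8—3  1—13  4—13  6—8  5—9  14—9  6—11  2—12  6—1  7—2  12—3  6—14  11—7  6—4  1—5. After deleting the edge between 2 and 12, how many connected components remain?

2 and 12 are still connected via 2-7-11-6-8-3-12, so the component count stays at 2.

2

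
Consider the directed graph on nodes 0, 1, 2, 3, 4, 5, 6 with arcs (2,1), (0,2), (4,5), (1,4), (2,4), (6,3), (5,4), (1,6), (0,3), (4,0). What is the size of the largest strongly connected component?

5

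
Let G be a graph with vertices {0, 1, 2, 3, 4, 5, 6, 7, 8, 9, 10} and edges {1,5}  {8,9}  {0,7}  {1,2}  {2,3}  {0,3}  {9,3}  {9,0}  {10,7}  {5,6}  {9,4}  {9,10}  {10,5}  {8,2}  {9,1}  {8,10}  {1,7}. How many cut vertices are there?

2

Removing 5 increases the component count from 1 to 2, so 5 is a cut vertex.
Removing 9 increases the component count from 1 to 2, so 9 is a cut vertex.
By contrast removing 1 leaves 1 component; it is not a cut vertex. No other vertex is a cut vertex either.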